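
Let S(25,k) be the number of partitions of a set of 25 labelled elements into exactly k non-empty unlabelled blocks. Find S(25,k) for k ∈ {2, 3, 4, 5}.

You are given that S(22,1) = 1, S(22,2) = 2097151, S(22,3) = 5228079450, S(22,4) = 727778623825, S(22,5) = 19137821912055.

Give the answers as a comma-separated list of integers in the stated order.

[23] T[23,1]:1*1+0=1 · T[23,2]:2*2097151+1=4194303 · T[23,3]:3*5228079450+2097151=15686335501 · T[23,4]:4*727778623825+5228079450=2916342574750 · T[23,5]:5*19137821912055+727778623825=96416888184100
[24] T[24,1]:1*1+0=1 · T[24,2]:2*4194303+1=8388607 · T[24,3]:3*15686335501+4194303=47063200806 · T[24,4]:4*2916342574750+15686335501=11681056634501 · T[24,5]:5*96416888184100+2916342574750=485000783495250
[25] T[25,2]:2*8388607+1=16777215 · T[25,3]:3*47063200806+8388607=141197991025 · T[25,4]:4*11681056634501+47063200806=46771289738810 · T[25,5]:5*485000783495250+11681056634501=2436684974110751
Read S(25,2) = 16777215, S(25,3) = 141197991025, S(25,4) = 46771289738810, S(25,5) = 2436684974110751.

16777215, 141197991025, 46771289738810, 2436684974110751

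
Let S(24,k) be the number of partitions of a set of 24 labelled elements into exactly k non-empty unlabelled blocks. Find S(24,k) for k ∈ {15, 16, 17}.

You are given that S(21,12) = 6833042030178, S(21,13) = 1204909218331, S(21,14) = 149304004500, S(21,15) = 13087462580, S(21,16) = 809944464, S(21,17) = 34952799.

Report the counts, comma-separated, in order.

195820242247080, 20677182465555, 1610949936915

r22: T_22,13=13×1204909218331+6833042030178=22496861868481; T_22,14=14×149304004500+1204909218331=3295165281331; T_22,15=15×13087462580+149304004500=345615943200; T_22,16=16×809944464+13087462580=26046574004; T_22,17=17×34952799+809944464=1404142047
r23: T_23,14=14×3295165281331+22496861868481=68629175807115; T_23,15=15×345615943200+3295165281331=8479404429331; T_23,16=16×26046574004+345615943200=762361127264; T_23,17=17×1404142047+26046574004=49916988803
r24: T_24,15=15×8479404429331+68629175807115=195820242247080; T_24,16=16×762361127264+8479404429331=20677182465555; T_24,17=17×49916988803+762361127264=1610949936915
Read S(24,15) = 195820242247080, S(24,16) = 20677182465555, S(24,17) = 1610949936915.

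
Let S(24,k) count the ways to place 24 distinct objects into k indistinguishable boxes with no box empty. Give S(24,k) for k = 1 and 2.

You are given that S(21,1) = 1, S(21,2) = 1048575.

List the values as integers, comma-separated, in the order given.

1, 8388607

[22] T[22,1]:1*1+0=1 · T[22,2]:2*1048575+1=2097151
[23] T[23,1]:1*1+0=1 · T[23,2]:2*2097151+1=4194303
[24] T[24,1]:1*1+0=1 · T[24,2]:2*4194303+1=8388607
Read S(24,1) = 1, S(24,2) = 8388607.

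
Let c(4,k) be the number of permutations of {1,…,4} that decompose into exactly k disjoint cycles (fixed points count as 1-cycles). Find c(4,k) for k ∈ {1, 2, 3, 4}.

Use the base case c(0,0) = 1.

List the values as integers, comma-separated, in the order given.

6, 11, 6, 1

i=1: T(1,1)=1+0·0=1
i=2: T(2,1)=0+1·1=1 | T(2,2)=1+1·0=1
i=3: T(3,1)=0+2·1=2 | T(3,2)=1+2·1=3 | T(3,3)=1+2·0=1
i=4: T(4,1)=0+3·2=6 | T(4,2)=2+3·3=11 | T(4,3)=3+3·1=6 | T(4,4)=1+3·0=1
Read c(4,1) = 6, c(4,2) = 11, c(4,3) = 6, c(4,4) = 1.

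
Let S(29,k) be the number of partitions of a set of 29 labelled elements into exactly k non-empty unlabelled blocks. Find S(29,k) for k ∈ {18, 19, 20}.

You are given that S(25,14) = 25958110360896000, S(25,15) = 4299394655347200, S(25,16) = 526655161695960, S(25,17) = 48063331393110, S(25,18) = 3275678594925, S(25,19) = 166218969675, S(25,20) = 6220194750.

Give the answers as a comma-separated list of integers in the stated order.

2598531274376323650, 239332331869053150, 17110181160972900

i=26: T(26,15)=25958110360896000+15·4299394655347200=90449030191104000 | T(26,16)=4299394655347200+16·526655161695960=12725877242482560 | T(26,17)=526655161695960+17·48063331393110=1343731795378830 | T(26,18)=48063331393110+18·3275678594925=107025546101760 | T(26,19)=3275678594925+19·166218969675=6433839018750 | T(26,20)=166218969675+20·6220194750=290622864675
i=27: T(27,16)=90449030191104000+16·12725877242482560=294063066070824960 | T(27,17)=12725877242482560+17·1343731795378830=35569317763922670 | T(27,18)=1343731795378830+18·107025546101760=3270191625210510 | T(27,19)=107025546101760+19·6433839018750=229268487458010 | T(27,20)=6433839018750+20·290622864675=12246296312250
i=28: T(28,17)=294063066070824960+17·35569317763922670=898741468057510350 | T(28,18)=35569317763922670+18·3270191625210510=94432767017711850 | T(28,19)=3270191625210510+19·229268487458010=7626292886912700 | T(28,20)=229268487458010+20·12246296312250=474194413703010
i=29: T(29,18)=898741468057510350+18·94432767017711850=2598531274376323650 | T(29,19)=94432767017711850+19·7626292886912700=239332331869053150 | T(29,20)=7626292886912700+20·474194413703010=17110181160972900
Read S(29,18) = 2598531274376323650, S(29,19) = 239332331869053150, S(29,20) = 17110181160972900.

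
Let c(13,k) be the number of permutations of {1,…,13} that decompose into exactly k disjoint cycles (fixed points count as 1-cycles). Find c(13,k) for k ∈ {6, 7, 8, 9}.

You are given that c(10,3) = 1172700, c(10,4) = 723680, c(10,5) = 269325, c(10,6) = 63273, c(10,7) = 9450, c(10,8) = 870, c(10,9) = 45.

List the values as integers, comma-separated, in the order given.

206070150, 44990231, 6926634, 749463

r11: T_11,4=10×723680+1172700=8409500; T_11,5=10×269325+723680=3416930; T_11,6=10×63273+269325=902055; T_11,7=10×9450+63273=157773; T_11,8=10×870+9450=18150; T_11,9=10×45+870=1320
r12: T_12,5=11×3416930+8409500=45995730; T_12,6=11×902055+3416930=13339535; T_12,7=11×157773+902055=2637558; T_12,8=11×18150+157773=357423; T_12,9=11×1320+18150=32670
r13: T_13,6=12×13339535+45995730=206070150; T_13,7=12×2637558+13339535=44990231; T_13,8=12×357423+2637558=6926634; T_13,9=12×32670+357423=749463
Read c(13,6) = 206070150, c(13,7) = 44990231, c(13,8) = 6926634, c(13,9) = 749463.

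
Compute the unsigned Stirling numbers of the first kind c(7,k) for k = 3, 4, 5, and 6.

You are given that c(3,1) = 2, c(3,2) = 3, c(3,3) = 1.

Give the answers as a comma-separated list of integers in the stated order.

1624, 735, 175, 21

i=4: T(4,1)=0+3·2=6 | T(4,2)=2+3·3=11 | T(4,3)=3+3·1=6 | T(4,4)=1+3·0=1
i=5: T(5,1)=0+4·6=24 | T(5,2)=6+4·11=50 | T(5,3)=11+4·6=35 | T(5,4)=6+4·1=10 | T(5,5)=1+4·0=1
i=6: T(6,2)=24+5·50=274 | T(6,3)=50+5·35=225 | T(6,4)=35+5·10=85 | T(6,5)=10+5·1=15 | T(6,6)=1+5·0=1
i=7: T(7,3)=274+6·225=1624 | T(7,4)=225+6·85=735 | T(7,5)=85+6·15=175 | T(7,6)=15+6·1=21
Read c(7,3) = 1624, c(7,4) = 735, c(7,5) = 175, c(7,6) = 21.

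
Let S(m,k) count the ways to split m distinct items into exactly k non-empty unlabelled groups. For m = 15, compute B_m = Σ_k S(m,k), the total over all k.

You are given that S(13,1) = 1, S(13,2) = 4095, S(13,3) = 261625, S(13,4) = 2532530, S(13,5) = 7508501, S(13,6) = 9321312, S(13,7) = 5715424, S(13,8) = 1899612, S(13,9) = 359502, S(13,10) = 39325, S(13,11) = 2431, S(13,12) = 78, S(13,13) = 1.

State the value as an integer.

r14: T_14,1=1×1+0=1; T_14,2=2×4095+1=8191; T_14,3=3×261625+4095=788970; T_14,4=4×2532530+261625=10391745; T_14,5=5×7508501+2532530=40075035; T_14,6=6×9321312+7508501=63436373; T_14,7=7×5715424+9321312=49329280; T_14,8=8×1899612+5715424=20912320; T_14,9=9×359502+1899612=5135130; T_14,10=10×39325+359502=752752; T_14,11=11×2431+39325=66066; T_14,12=12×78+2431=3367; T_14,13=13×1+78=91; T_14,14=14×0+1=1
r15: T_15,1=1×1+0=1; T_15,2=2×8191+1=16383; T_15,3=3×788970+8191=2375101; T_15,4=4×10391745+788970=42355950; T_15,5=5×40075035+10391745=210766920; T_15,6=6×63436373+40075035=420693273; T_15,7=7×49329280+63436373=408741333; T_15,8=8×20912320+49329280=216627840; T_15,9=9×5135130+20912320=67128490; T_15,10=10×752752+5135130=12662650; T_15,11=11×66066+752752=1479478; T_15,12=12×3367+66066=106470; T_15,13=13×91+3367=4550; T_15,14=14×1+91=105; T_15,15=15×0+1=1
B_15 = ΣS(15,k) = 1+16383+2375101+42355950+210766920+420693273+408741333+216627840+67128490+12662650+1479478+106470+4550+105+1 = 1382958545

1382958545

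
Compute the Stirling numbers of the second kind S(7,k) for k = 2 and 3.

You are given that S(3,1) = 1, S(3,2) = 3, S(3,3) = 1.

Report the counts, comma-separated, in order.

63, 301

row 4: T[4][1]=1·1+0=1  T[4][2]=2·3+1=7  T[4][3]=3·1+3=6
row 5: T[5][1]=1·1+0=1  T[5][2]=2·7+1=15  T[5][3]=3·6+7=25
row 6: T[6][1]=1·1+0=1  T[6][2]=2·15+1=31  T[6][3]=3·25+15=90
row 7: T[7][2]=2·31+1=63  T[7][3]=3·90+31=301
Read S(7,2) = 63, S(7,3) = 301.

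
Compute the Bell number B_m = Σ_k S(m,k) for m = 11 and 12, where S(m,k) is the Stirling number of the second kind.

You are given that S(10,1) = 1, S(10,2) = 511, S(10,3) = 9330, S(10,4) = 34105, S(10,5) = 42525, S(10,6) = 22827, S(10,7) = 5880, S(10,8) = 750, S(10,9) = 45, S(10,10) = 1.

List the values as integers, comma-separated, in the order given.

678570, 4213597

i=11: T(11,1)=0+1·1=1 | T(11,2)=1+2·511=1023 | T(11,3)=511+3·9330=28501 | T(11,4)=9330+4·34105=145750 | T(11,5)=34105+5·42525=246730 | T(11,6)=42525+6·22827=179487 | T(11,7)=22827+7·5880=63987 | T(11,8)=5880+8·750=11880 | T(11,9)=750+9·45=1155 | T(11,10)=45+10·1=55 | T(11,11)=1+11·0=1
i=12: T(12,1)=0+1·1=1 | T(12,2)=1+2·1023=2047 | T(12,3)=1023+3·28501=86526 | T(12,4)=28501+4·145750=611501 | T(12,5)=145750+5·246730=1379400 | T(12,6)=246730+6·179487=1323652 | T(12,7)=179487+7·63987=627396 | T(12,8)=63987+8·11880=159027 | T(12,9)=11880+9·1155=22275 | T(12,10)=1155+10·55=1705 | T(12,11)=55+11·1=66 | T(12,12)=1+12·0=1
B_11 = ΣS(11,k) = 1+1023+28501+145750+246730+179487+63987+11880+1155+55+1 = 678570
B_12 = ΣS(12,k) = 1+2047+86526+611501+1379400+1323652+627396+159027+22275+1705+66+1 = 4213597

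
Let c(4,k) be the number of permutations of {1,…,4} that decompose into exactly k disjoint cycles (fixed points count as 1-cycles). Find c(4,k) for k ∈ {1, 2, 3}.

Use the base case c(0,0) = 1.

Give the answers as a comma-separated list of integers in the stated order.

row 1: T[1][1]=0·0+1=1
row 2: T[2][1]=1·1+0=1  T[2][2]=1·0+1=1
row 3: T[3][1]=2·1+0=2  T[3][2]=2·1+1=3  T[3][3]=2·0+1=1
row 4: T[4][1]=3·2+0=6  T[4][2]=3·3+2=11  T[4][3]=3·1+3=6
Read c(4,1) = 6, c(4,2) = 11, c(4,3) = 6.

6, 11, 6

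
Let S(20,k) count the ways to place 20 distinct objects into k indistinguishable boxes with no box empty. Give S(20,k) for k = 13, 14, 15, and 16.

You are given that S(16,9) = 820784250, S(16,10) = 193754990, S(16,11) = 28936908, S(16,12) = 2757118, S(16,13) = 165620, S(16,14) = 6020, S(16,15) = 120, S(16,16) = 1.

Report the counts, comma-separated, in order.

[17] T[17,10]:10*193754990+820784250=2758334150 · T[17,11]:11*28936908+193754990=512060978 · T[17,12]:12*2757118+28936908=62022324 · T[17,13]:13*165620+2757118=4910178 · T[17,14]:14*6020+165620=249900 · T[17,15]:15*120+6020=7820 · T[17,16]:16*1+120=136
[18] T[18,11]:11*512060978+2758334150=8391004908 · T[18,12]:12*62022324+512060978=1256328866 · T[18,13]:13*4910178+62022324=125854638 · T[18,14]:14*249900+4910178=8408778 · T[18,15]:15*7820+249900=367200 · T[18,16]:16*136+7820=9996
[19] T[19,12]:12*1256328866+8391004908=23466951300 · T[19,13]:13*125854638+1256328866=2892439160 · T[19,14]:14*8408778+125854638=243577530 · T[19,15]:15*367200+8408778=13916778 · T[19,16]:16*9996+367200=527136
[20] T[20,13]:13*2892439160+23466951300=61068660380 · T[20,14]:14*243577530+2892439160=6302524580 · T[20,15]:15*13916778+243577530=452329200 · T[20,16]:16*527136+13916778=22350954
Read S(20,13) = 61068660380, S(20,14) = 6302524580, S(20,15) = 452329200, S(20,16) = 22350954.

61068660380, 6302524580, 452329200, 22350954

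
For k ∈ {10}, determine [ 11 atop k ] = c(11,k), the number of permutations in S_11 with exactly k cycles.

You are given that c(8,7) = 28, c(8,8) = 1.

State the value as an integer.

row 9: T[9][8]=8·1+28=36  T[9][9]=8·0+1=1
row 10: T[10][9]=9·1+36=45  T[10][10]=9·0+1=1
row 11: T[11][10]=10·1+45=55
Read c(11,10) = 55.

55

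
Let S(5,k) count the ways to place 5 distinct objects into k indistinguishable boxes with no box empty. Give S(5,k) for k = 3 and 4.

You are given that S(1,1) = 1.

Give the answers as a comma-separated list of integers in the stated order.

25, 10

r2: T_2,1=1×1+0=1; T_2,2=2×0+1=1
r3: T_3,1=1×1+0=1; T_3,2=2×1+1=3; T_3,3=3×0+1=1
r4: T_4,2=2×3+1=7; T_4,3=3×1+3=6; T_4,4=4×0+1=1
r5: T_5,3=3×6+7=25; T_5,4=4×1+6=10
Read S(5,3) = 25, S(5,4) = 10.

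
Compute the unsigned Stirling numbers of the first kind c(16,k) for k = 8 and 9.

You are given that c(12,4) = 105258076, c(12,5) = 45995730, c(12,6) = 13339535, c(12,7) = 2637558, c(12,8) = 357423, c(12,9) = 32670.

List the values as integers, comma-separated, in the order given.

54631129553, 8207628000

@13  (13,5):45995730·12+105258076→657206836, (13,6):13339535·12+45995730→206070150, (13,7):2637558·12+13339535→44990231, (13,8):357423·12+2637558→6926634, (13,9):32670·12+357423→749463
@14  (14,6):206070150·13+657206836→3336118786, (14,7):44990231·13+206070150→790943153, (14,8):6926634·13+44990231→135036473, (14,9):749463·13+6926634→16669653
@15  (15,7):790943153·14+3336118786→14409322928, (15,8):135036473·14+790943153→2681453775, (15,9):16669653·14+135036473→368411615
@16  (16,8):2681453775·15+14409322928→54631129553, (16,9):368411615·15+2681453775→8207628000
Read c(16,8) = 54631129553, c(16,9) = 8207628000.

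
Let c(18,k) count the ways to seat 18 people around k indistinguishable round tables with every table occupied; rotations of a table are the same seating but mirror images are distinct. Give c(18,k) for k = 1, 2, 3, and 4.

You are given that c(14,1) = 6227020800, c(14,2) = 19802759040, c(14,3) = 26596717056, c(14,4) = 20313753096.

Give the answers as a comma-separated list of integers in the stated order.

i=15: T(15,1)=0+14·6227020800=87178291200 | T(15,2)=6227020800+14·19802759040=283465647360 | T(15,3)=19802759040+14·26596717056=392156797824 | T(15,4)=26596717056+14·20313753096=310989260400
i=16: T(16,1)=0+15·87178291200=1307674368000 | T(16,2)=87178291200+15·283465647360=4339163001600 | T(16,3)=283465647360+15·392156797824=6165817614720 | T(16,4)=392156797824+15·310989260400=5056995703824
i=17: T(17,1)=0+16·1307674368000=20922789888000 | T(17,2)=1307674368000+16·4339163001600=70734282393600 | T(17,3)=4339163001600+16·6165817614720=102992244837120 | T(17,4)=6165817614720+16·5056995703824=87077748875904
i=18: T(18,1)=0+17·20922789888000=355687428096000 | T(18,2)=20922789888000+17·70734282393600=1223405590579200 | T(18,3)=70734282393600+17·102992244837120=1821602444624640 | T(18,4)=102992244837120+17·87077748875904=1583313975727488
Read c(18,1) = 355687428096000, c(18,2) = 1223405590579200, c(18,3) = 1821602444624640, c(18,4) = 1583313975727488.

355687428096000, 1223405590579200, 1821602444624640, 1583313975727488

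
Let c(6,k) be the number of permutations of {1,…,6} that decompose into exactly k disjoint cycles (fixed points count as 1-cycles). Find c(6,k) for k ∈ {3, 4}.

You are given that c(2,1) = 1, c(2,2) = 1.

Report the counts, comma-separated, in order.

225, 85

@3  (3,1):1·2+0→2, (3,2):1·2+1→3, (3,3):0·2+1→1
@4  (4,1):2·3+0→6, (4,2):3·3+2→11, (4,3):1·3+3→6, (4,4):0·3+1→1
@5  (5,2):11·4+6→50, (5,3):6·4+11→35, (5,4):1·4+6→10
@6  (6,3):35·5+50→225, (6,4):10·5+35→85
Read c(6,3) = 225, c(6,4) = 85.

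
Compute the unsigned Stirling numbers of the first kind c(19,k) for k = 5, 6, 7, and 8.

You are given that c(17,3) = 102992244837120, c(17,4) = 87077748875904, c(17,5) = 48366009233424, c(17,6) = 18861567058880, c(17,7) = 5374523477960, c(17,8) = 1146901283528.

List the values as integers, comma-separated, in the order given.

17950712280921504, 7551527592063024, 2353125040549984, 557921681547048

[18] T[18,4]:17*87077748875904+102992244837120=1583313975727488 · T[18,5]:17*48366009233424+87077748875904=909299905844112 · T[18,6]:17*18861567058880+48366009233424=369012649234384 · T[18,7]:17*5374523477960+18861567058880=110228466184200 · T[18,8]:17*1146901283528+5374523477960=24871845297936
[19] T[19,5]:18*909299905844112+1583313975727488=17950712280921504 · T[19,6]:18*369012649234384+909299905844112=7551527592063024 · T[19,7]:18*110228466184200+369012649234384=2353125040549984 · T[19,8]:18*24871845297936+110228466184200=557921681547048
Read c(19,5) = 17950712280921504, c(19,6) = 7551527592063024, c(19,7) = 2353125040549984, c(19,8) = 557921681547048.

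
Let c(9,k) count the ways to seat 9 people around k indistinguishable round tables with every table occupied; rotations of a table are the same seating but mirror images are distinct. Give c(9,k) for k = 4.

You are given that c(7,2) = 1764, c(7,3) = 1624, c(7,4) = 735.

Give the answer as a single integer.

row 8: T[8][3]=7·1624+1764=13132  T[8][4]=7·735+1624=6769
row 9: T[9][4]=8·6769+13132=67284
Read c(9,4) = 67284.

67284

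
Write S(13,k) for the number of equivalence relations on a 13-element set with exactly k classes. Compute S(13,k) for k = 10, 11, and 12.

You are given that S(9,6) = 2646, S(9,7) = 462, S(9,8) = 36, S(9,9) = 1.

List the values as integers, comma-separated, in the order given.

39325, 2431, 78

r10: T_10,7=7×462+2646=5880; T_10,8=8×36+462=750; T_10,9=9×1+36=45; T_10,10=10×0+1=1
r11: T_11,8=8×750+5880=11880; T_11,9=9×45+750=1155; T_11,10=10×1+45=55; T_11,11=11×0+1=1
r12: T_12,9=9×1155+11880=22275; T_12,10=10×55+1155=1705; T_12,11=11×1+55=66; T_12,12=12×0+1=1
r13: T_13,10=10×1705+22275=39325; T_13,11=11×66+1705=2431; T_13,12=12×1+66=78
Read S(13,10) = 39325, S(13,11) = 2431, S(13,12) = 78.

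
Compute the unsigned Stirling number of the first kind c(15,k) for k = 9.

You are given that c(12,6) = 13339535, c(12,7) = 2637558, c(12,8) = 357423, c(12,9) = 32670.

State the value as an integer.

368411615

@13  (13,7):2637558·12+13339535→44990231, (13,8):357423·12+2637558→6926634, (13,9):32670·12+357423→749463
@14  (14,8):6926634·13+44990231→135036473, (14,9):749463·13+6926634→16669653
@15  (15,9):16669653·14+135036473→368411615
Read c(15,9) = 368411615.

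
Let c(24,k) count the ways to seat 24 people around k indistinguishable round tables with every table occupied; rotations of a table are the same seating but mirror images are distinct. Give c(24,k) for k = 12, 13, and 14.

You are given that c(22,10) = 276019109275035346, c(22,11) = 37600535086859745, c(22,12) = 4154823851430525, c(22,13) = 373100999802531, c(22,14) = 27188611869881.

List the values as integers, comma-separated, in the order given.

r23: T_23,11=22×37600535086859745+276019109275035346=1103230881185949736; T_23,12=22×4154823851430525+37600535086859745=129006659818331295; T_23,13=22×373100999802531+4154823851430525=12363045847086207; T_23,14=22×27188611869881+373100999802531=971250460939913
r24: T_24,12=23×129006659818331295+1103230881185949736=4070384057007569521; T_24,13=23×12363045847086207+129006659818331295=413356714301314056; T_24,14=23×971250460939913+12363045847086207=34701806448704206
Read c(24,12) = 4070384057007569521, c(24,13) = 413356714301314056, c(24,14) = 34701806448704206.

4070384057007569521, 413356714301314056, 34701806448704206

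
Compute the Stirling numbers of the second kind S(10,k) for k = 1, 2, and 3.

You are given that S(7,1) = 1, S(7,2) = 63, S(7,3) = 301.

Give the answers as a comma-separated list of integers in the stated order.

1, 511, 9330

r8: T_8,1=1×1+0=1; T_8,2=2×63+1=127; T_8,3=3×301+63=966
r9: T_9,1=1×1+0=1; T_9,2=2×127+1=255; T_9,3=3×966+127=3025
r10: T_10,1=1×1+0=1; T_10,2=2×255+1=511; T_10,3=3×3025+255=9330
Read S(10,1) = 1, S(10,2) = 511, S(10,3) = 9330.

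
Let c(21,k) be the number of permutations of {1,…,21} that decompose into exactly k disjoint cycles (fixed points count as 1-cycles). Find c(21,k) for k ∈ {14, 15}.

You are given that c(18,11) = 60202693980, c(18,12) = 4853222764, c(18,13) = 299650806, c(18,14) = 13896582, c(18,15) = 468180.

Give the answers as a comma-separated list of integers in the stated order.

@19  (19,12):4853222764·18+60202693980→147560703732, (19,13):299650806·18+4853222764→10246937272, (19,14):13896582·18+299650806→549789282, (19,15):468180·18+13896582→22323822
@20  (20,13):10246937272·19+147560703732→342252511900, (20,14):549789282·19+10246937272→20692933630, (20,15):22323822·19+549789282→973941900
@21  (21,14):20692933630·20+342252511900→756111184500, (21,15):973941900·20+20692933630→40171771630
Read c(21,14) = 756111184500, c(21,15) = 40171771630.

756111184500, 40171771630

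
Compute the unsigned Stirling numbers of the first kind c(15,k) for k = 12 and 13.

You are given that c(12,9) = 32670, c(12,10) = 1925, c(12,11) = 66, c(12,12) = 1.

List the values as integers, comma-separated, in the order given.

143325, 5005

r13: T_13,10=12×1925+32670=55770; T_13,11=12×66+1925=2717; T_13,12=12×1+66=78; T_13,13=12×0+1=1
r14: T_14,11=13×2717+55770=91091; T_14,12=13×78+2717=3731; T_14,13=13×1+78=91
r15: T_15,12=14×3731+91091=143325; T_15,13=14×91+3731=5005
Read c(15,12) = 143325, c(15,13) = 5005.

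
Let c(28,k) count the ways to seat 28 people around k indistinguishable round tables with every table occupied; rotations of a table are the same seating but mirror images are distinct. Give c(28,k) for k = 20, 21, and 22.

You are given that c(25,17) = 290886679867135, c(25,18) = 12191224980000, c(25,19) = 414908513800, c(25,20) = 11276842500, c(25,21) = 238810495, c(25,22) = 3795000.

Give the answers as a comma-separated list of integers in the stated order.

i=26: T(26,18)=290886679867135+25·12191224980000=595667304367135 | T(26,19)=12191224980000+25·414908513800=22563937825000 | T(26,20)=414908513800+25·11276842500=696829576300 | T(26,21)=11276842500+25·238810495=17247104875 | T(26,22)=238810495+25·3795000=333685495
i=27: T(27,19)=595667304367135+26·22563937825000=1182329687817135 | T(27,20)=22563937825000+26·696829576300=40681506808800 | T(27,21)=696829576300+26·17247104875=1145254303050 | T(27,22)=17247104875+26·333685495=25922927745
i=28: T(28,20)=1182329687817135+27·40681506808800=2280730371654735 | T(28,21)=40681506808800+27·1145254303050=71603372991150 | T(28,22)=1145254303050+27·25922927745=1845173352165
Read c(28,20) = 2280730371654735, c(28,21) = 71603372991150, c(28,22) = 1845173352165.

2280730371654735, 71603372991150, 1845173352165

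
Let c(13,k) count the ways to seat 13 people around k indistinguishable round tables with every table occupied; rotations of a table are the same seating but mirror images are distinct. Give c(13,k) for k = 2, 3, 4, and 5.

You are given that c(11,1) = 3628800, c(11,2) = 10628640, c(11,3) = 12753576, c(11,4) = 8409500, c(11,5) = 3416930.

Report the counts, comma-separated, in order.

1486442880, 1931559552, 1414014888, 657206836

@12  (12,1):3628800·11+0→39916800, (12,2):10628640·11+3628800→120543840, (12,3):12753576·11+10628640→150917976, (12,4):8409500·11+12753576→105258076, (12,5):3416930·11+8409500→45995730
@13  (13,2):120543840·12+39916800→1486442880, (13,3):150917976·12+120543840→1931559552, (13,4):105258076·12+150917976→1414014888, (13,5):45995730·12+105258076→657206836
Read c(13,2) = 1486442880, c(13,3) = 1931559552, c(13,4) = 1414014888, c(13,5) = 657206836.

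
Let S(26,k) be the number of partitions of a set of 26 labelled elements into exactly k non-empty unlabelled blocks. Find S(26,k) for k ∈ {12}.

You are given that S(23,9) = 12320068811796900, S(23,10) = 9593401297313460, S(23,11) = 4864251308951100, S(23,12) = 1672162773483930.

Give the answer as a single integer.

5149507353856958820

r24: T_24,10=10×9593401297313460+12320068811796900=108254081784931500; T_24,11=11×4864251308951100+9593401297313460=63100165695775560; T_24,12=12×1672162773483930+4864251308951100=24930204590758260
r25: T_25,11=11×63100165695775560+108254081784931500=802355904438462660; T_25,12=12×24930204590758260+63100165695775560=362262620784874680
r26: T_26,12=12×362262620784874680+802355904438462660=5149507353856958820
Read S(26,12) = 5149507353856958820.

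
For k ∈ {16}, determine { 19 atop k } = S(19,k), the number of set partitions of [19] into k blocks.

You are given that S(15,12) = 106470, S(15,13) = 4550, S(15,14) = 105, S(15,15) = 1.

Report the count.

i=16: T(16,13)=106470+13·4550=165620 | T(16,14)=4550+14·105=6020 | T(16,15)=105+15·1=120 | T(16,16)=1+16·0=1
i=17: T(17,14)=165620+14·6020=249900 | T(17,15)=6020+15·120=7820 | T(17,16)=120+16·1=136
i=18: T(18,15)=249900+15·7820=367200 | T(18,16)=7820+16·136=9996
i=19: T(19,16)=367200+16·9996=527136
Read S(19,16) = 527136.

527136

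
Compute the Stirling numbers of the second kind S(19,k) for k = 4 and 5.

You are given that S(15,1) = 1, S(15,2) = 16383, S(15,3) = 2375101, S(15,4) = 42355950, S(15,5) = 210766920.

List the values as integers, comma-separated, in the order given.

i=16: T(16,1)=0+1·1=1 | T(16,2)=1+2·16383=32767 | T(16,3)=16383+3·2375101=7141686 | T(16,4)=2375101+4·42355950=171798901 | T(16,5)=42355950+5·210766920=1096190550
i=17: T(17,2)=1+2·32767=65535 | T(17,3)=32767+3·7141686=21457825 | T(17,4)=7141686+4·171798901=694337290 | T(17,5)=171798901+5·1096190550=5652751651
i=18: T(18,3)=65535+3·21457825=64439010 | T(18,4)=21457825+4·694337290=2798806985 | T(18,5)=694337290+5·5652751651=28958095545
i=19: T(19,4)=64439010+4·2798806985=11259666950 | T(19,5)=2798806985+5·28958095545=147589284710
Read S(19,4) = 11259666950, S(19,5) = 147589284710.

11259666950, 147589284710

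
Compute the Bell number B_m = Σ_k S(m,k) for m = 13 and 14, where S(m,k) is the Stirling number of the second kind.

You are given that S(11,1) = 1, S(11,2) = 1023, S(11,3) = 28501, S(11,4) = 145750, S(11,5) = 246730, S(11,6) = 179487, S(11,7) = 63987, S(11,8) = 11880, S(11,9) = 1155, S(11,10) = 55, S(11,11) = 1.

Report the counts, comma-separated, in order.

r12: T_12,1=1×1+0=1; T_12,2=2×1023+1=2047; T_12,3=3×28501+1023=86526; T_12,4=4×145750+28501=611501; T_12,5=5×246730+145750=1379400; T_12,6=6×179487+246730=1323652; T_12,7=7×63987+179487=627396; T_12,8=8×11880+63987=159027; T_12,9=9×1155+11880=22275; T_12,10=10×55+1155=1705; T_12,11=11×1+55=66; T_12,12=12×0+1=1
r13: T_13,1=1×1+0=1; T_13,2=2×2047+1=4095; T_13,3=3×86526+2047=261625; T_13,4=4×611501+86526=2532530; T_13,5=5×1379400+611501=7508501; T_13,6=6×1323652+1379400=9321312; T_13,7=7×627396+1323652=5715424; T_13,8=8×159027+627396=1899612; T_13,9=9×22275+159027=359502; T_13,10=10×1705+22275=39325; T_13,11=11×66+1705=2431; T_13,12=12×1+66=78; T_13,13=13×0+1=1
r14: T_14,1=1×1+0=1; T_14,2=2×4095+1=8191; T_14,3=3×261625+4095=788970; T_14,4=4×2532530+261625=10391745; T_14,5=5×7508501+2532530=40075035; T_14,6=6×9321312+7508501=63436373; T_14,7=7×5715424+9321312=49329280; T_14,8=8×1899612+5715424=20912320; T_14,9=9×359502+1899612=5135130; T_14,10=10×39325+359502=752752; T_14,11=11×2431+39325=66066; T_14,12=12×78+2431=3367; T_14,13=13×1+78=91; T_14,14=14×0+1=1
B_13 = ΣS(13,k) = 1+4095+261625+2532530+7508501+9321312+5715424+1899612+359502+39325+2431+78+1 = 27644437
B_14 = ΣS(14,k) = 1+8191+788970+10391745+40075035+63436373+49329280+20912320+5135130+752752+66066+3367+91+1 = 190899322

27644437, 190899322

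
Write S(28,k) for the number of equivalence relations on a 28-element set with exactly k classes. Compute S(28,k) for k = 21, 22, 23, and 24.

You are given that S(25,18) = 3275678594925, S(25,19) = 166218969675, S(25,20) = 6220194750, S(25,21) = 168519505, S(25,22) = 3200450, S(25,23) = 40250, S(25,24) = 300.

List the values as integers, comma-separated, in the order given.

22653141490980, 825906183960, 22693687380, 460192005

[26] T[26,19]:19*166218969675+3275678594925=6433839018750 · T[26,20]:20*6220194750+166218969675=290622864675 · T[26,21]:21*168519505+6220194750=9759104355 · T[26,22]:22*3200450+168519505=238929405 · T[26,23]:23*40250+3200450=4126200 · T[26,24]:24*300+40250=47450
[27] T[27,20]:20*290622864675+6433839018750=12246296312250 · T[27,21]:21*9759104355+290622864675=495564056130 · T[27,22]:22*238929405+9759104355=15015551265 · T[27,23]:23*4126200+238929405=333832005 · T[27,24]:24*47450+4126200=5265000
[28] T[28,21]:21*495564056130+12246296312250=22653141490980 · T[28,22]:22*15015551265+495564056130=825906183960 · T[28,23]:23*333832005+15015551265=22693687380 · T[28,24]:24*5265000+333832005=460192005
Read S(28,21) = 22653141490980, S(28,22) = 825906183960, S(28,23) = 22693687380, S(28,24) = 460192005.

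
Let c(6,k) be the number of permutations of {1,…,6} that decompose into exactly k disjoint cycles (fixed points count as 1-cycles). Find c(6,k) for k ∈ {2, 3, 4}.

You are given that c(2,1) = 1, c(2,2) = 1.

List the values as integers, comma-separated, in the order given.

i=3: T(3,1)=0+2·1=2 | T(3,2)=1+2·1=3 | T(3,3)=1+2·0=1
i=4: T(4,1)=0+3·2=6 | T(4,2)=2+3·3=11 | T(4,3)=3+3·1=6 | T(4,4)=1+3·0=1
i=5: T(5,1)=0+4·6=24 | T(5,2)=6+4·11=50 | T(5,3)=11+4·6=35 | T(5,4)=6+4·1=10
i=6: T(6,2)=24+5·50=274 | T(6,3)=50+5·35=225 | T(6,4)=35+5·10=85
Read c(6,2) = 274, c(6,3) = 225, c(6,4) = 85.

274, 225, 85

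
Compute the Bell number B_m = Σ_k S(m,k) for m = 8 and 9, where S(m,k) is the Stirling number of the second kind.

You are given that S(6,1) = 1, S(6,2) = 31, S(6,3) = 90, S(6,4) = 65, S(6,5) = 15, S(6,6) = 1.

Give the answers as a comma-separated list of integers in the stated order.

r7: T_7,1=1×1+0=1; T_7,2=2×31+1=63; T_7,3=3×90+31=301; T_7,4=4×65+90=350; T_7,5=5×15+65=140; T_7,6=6×1+15=21; T_7,7=7×0+1=1
r8: T_8,1=1×1+0=1; T_8,2=2×63+1=127; T_8,3=3×301+63=966; T_8,4=4×350+301=1701; T_8,5=5×140+350=1050; T_8,6=6×21+140=266; T_8,7=7×1+21=28; T_8,8=8×0+1=1
r9: T_9,1=1×1+0=1; T_9,2=2×127+1=255; T_9,3=3×966+127=3025; T_9,4=4×1701+966=7770; T_9,5=5×1050+1701=6951; T_9,6=6×266+1050=2646; T_9,7=7×28+266=462; T_9,8=8×1+28=36; T_9,9=9×0+1=1
B_8 = ΣS(8,k) = 1+127+966+1701+1050+266+28+1 = 4140
B_9 = ΣS(9,k) = 1+255+3025+7770+6951+2646+462+36+1 = 21147

4140, 21147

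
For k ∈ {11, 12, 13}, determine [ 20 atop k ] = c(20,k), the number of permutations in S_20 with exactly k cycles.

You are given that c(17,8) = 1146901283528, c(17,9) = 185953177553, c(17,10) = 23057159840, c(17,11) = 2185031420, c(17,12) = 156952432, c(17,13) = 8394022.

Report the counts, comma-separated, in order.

46280647751910, 4465226757381, 342252511900

[18] T[18,9]:17*185953177553+1146901283528=4308105301929 · T[18,10]:17*23057159840+185953177553=577924894833 · T[18,11]:17*2185031420+23057159840=60202693980 · T[18,12]:17*156952432+2185031420=4853222764 · T[18,13]:17*8394022+156952432=299650806
[19] T[19,10]:18*577924894833+4308105301929=14710753408923 · T[19,11]:18*60202693980+577924894833=1661573386473 · T[19,12]:18*4853222764+60202693980=147560703732 · T[19,13]:18*299650806+4853222764=10246937272
[20] T[20,11]:19*1661573386473+14710753408923=46280647751910 · T[20,12]:19*147560703732+1661573386473=4465226757381 · T[20,13]:19*10246937272+147560703732=342252511900
Read c(20,11) = 46280647751910, c(20,12) = 4465226757381, c(20,13) = 342252511900.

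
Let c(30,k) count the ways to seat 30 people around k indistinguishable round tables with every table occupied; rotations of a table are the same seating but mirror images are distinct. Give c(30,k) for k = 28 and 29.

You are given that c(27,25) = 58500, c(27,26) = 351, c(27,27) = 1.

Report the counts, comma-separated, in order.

90335, 435

r28: T_28,26=27×351+58500=67977; T_28,27=27×1+351=378; T_28,28=27×0+1=1
r29: T_29,27=28×378+67977=78561; T_29,28=28×1+378=406; T_29,29=28×0+1=1
r30: T_30,28=29×406+78561=90335; T_30,29=29×1+406=435
Read c(30,28) = 90335, c(30,29) = 435.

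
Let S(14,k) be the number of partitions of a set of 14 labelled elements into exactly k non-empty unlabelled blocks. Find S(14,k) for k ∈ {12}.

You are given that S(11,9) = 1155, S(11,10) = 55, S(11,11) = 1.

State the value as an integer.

3367

@12  (12,10):55·10+1155→1705, (12,11):1·11+55→66, (12,12):0·12+1→1
@13  (13,11):66·11+1705→2431, (13,12):1·12+66→78
@14  (14,12):78·12+2431→3367
Read S(14,12) = 3367.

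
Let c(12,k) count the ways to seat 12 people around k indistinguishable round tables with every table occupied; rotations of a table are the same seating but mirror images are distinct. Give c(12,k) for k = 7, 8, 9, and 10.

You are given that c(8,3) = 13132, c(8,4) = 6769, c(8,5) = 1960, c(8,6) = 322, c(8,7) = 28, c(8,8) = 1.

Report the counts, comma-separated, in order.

@9  (9,4):6769·8+13132→67284, (9,5):1960·8+6769→22449, (9,6):322·8+1960→4536, (9,7):28·8+322→546, (9,8):1·8+28→36, (9,9):0·8+1→1
@10  (10,5):22449·9+67284→269325, (10,6):4536·9+22449→63273, (10,7):546·9+4536→9450, (10,8):36·9+546→870, (10,9):1·9+36→45, (10,10):0·9+1→1
@11  (11,6):63273·10+269325→902055, (11,7):9450·10+63273→157773, (11,8):870·10+9450→18150, (11,9):45·10+870→1320, (11,10):1·10+45→55
@12  (12,7):157773·11+902055→2637558, (12,8):18150·11+157773→357423, (12,9):1320·11+18150→32670, (12,10):55·11+1320→1925
Read c(12,7) = 2637558, c(12,8) = 357423, c(12,9) = 32670, c(12,10) = 1925.

2637558, 357423, 32670, 1925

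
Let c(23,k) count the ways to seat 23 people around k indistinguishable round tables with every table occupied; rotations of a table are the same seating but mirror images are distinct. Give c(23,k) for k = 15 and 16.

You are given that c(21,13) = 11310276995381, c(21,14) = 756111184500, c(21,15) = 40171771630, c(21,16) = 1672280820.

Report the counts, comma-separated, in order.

62382416421941, 3256091103430

@22  (22,14):756111184500·21+11310276995381→27188611869881, (22,15):40171771630·21+756111184500→1599718388730, (22,16):1672280820·21+40171771630→75289668850
@23  (23,15):1599718388730·22+27188611869881→62382416421941, (23,16):75289668850·22+1599718388730→3256091103430
Read c(23,15) = 62382416421941, c(23,16) = 3256091103430.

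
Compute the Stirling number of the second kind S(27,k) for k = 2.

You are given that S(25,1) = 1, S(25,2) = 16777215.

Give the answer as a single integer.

67108863

row 26: T[26][1]=1·1+0=1  T[26][2]=2·16777215+1=33554431
row 27: T[27][2]=2·33554431+1=67108863
Read S(27,2) = 67108863.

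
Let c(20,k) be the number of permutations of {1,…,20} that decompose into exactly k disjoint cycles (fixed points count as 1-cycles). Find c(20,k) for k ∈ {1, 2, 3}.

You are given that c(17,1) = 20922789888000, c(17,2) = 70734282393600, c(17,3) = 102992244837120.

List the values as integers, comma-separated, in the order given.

i=18: T(18,1)=0+17·20922789888000=355687428096000 | T(18,2)=20922789888000+17·70734282393600=1223405590579200 | T(18,3)=70734282393600+17·102992244837120=1821602444624640
i=19: T(19,1)=0+18·355687428096000=6402373705728000 | T(19,2)=355687428096000+18·1223405590579200=22376988058521600 | T(19,3)=1223405590579200+18·1821602444624640=34012249593822720
i=20: T(20,1)=0+19·6402373705728000=121645100408832000 | T(20,2)=6402373705728000+19·22376988058521600=431565146817638400 | T(20,3)=22376988058521600+19·34012249593822720=668609730341153280
Read c(20,1) = 121645100408832000, c(20,2) = 431565146817638400, c(20,3) = 668609730341153280.

121645100408832000, 431565146817638400, 668609730341153280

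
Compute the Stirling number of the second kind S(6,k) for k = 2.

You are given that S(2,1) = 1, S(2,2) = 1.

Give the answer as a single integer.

row 3: T[3][1]=1·1+0=1  T[3][2]=2·1+1=3
row 4: T[4][1]=1·1+0=1  T[4][2]=2·3+1=7
row 5: T[5][1]=1·1+0=1  T[5][2]=2·7+1=15
row 6: T[6][2]=2·15+1=31
Read S(6,2) = 31.

31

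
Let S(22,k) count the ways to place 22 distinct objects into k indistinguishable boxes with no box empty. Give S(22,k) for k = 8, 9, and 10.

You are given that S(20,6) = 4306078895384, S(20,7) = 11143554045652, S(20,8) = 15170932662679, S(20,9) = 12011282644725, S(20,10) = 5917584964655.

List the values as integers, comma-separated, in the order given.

[21] T[21,7]:7*11143554045652+4306078895384=82310957214948 · T[21,8]:8*15170932662679+11143554045652=132511015347084 · T[21,9]:9*12011282644725+15170932662679=123272476465204 · T[21,10]:10*5917584964655+12011282644725=71187132291275
[22] T[22,8]:8*132511015347084+82310957214948=1142399079991620 · T[22,9]:9*123272476465204+132511015347084=1241963303533920 · T[22,10]:10*71187132291275+123272476465204=835143799377954
Read S(22,8) = 1142399079991620, S(22,9) = 1241963303533920, S(22,10) = 835143799377954.

1142399079991620, 1241963303533920, 835143799377954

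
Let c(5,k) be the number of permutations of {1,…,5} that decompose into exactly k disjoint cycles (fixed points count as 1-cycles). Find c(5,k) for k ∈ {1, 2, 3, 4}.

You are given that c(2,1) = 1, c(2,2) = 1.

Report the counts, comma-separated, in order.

i=3: T(3,1)=0+2·1=2 | T(3,2)=1+2·1=3 | T(3,3)=1+2·0=1
i=4: T(4,1)=0+3·2=6 | T(4,2)=2+3·3=11 | T(4,3)=3+3·1=6 | T(4,4)=1+3·0=1
i=5: T(5,1)=0+4·6=24 | T(5,2)=6+4·11=50 | T(5,3)=11+4·6=35 | T(5,4)=6+4·1=10
Read c(5,1) = 24, c(5,2) = 50, c(5,3) = 35, c(5,4) = 10.

24, 50, 35, 10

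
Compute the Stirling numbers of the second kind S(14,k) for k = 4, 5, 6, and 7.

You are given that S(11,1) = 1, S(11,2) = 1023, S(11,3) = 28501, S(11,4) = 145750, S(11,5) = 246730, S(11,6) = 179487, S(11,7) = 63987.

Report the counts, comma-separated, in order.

r12: T_12,2=2×1023+1=2047; T_12,3=3×28501+1023=86526; T_12,4=4×145750+28501=611501; T_12,5=5×246730+145750=1379400; T_12,6=6×179487+246730=1323652; T_12,7=7×63987+179487=627396
r13: T_13,3=3×86526+2047=261625; T_13,4=4×611501+86526=2532530; T_13,5=5×1379400+611501=7508501; T_13,6=6×1323652+1379400=9321312; T_13,7=7×627396+1323652=5715424
r14: T_14,4=4×2532530+261625=10391745; T_14,5=5×7508501+2532530=40075035; T_14,6=6×9321312+7508501=63436373; T_14,7=7×5715424+9321312=49329280
Read S(14,4) = 10391745, S(14,5) = 40075035, S(14,6) = 63436373, S(14,7) = 49329280.

10391745, 40075035, 63436373, 49329280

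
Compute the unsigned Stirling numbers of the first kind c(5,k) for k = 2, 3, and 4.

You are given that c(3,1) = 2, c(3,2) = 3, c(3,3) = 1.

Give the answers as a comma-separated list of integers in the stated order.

50, 35, 10

i=4: T(4,1)=0+3·2=6 | T(4,2)=2+3·3=11 | T(4,3)=3+3·1=6 | T(4,4)=1+3·0=1
i=5: T(5,2)=6+4·11=50 | T(5,3)=11+4·6=35 | T(5,4)=6+4·1=10
Read c(5,2) = 50, c(5,3) = 35, c(5,4) = 10.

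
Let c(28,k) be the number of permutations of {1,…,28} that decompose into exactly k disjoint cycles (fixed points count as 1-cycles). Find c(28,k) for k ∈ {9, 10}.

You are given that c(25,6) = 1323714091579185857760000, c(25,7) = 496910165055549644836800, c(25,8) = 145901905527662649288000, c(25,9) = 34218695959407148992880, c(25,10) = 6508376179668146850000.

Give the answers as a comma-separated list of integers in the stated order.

936363983558079713086850400, 195460557459107504515368560

row 26: T[26][7]=25·496910165055549644836800+1323714091579185857760000=13746468217967926978680000  T[26][8]=25·145901905527662649288000+496910165055549644836800=4144457803247115877036800  T[26][9]=25·34218695959407148992880+145901905527662649288000=1001369304512841374110000  T[26][10]=25·6508376179668146850000+34218695959407148992880=196928100451110820242880
row 27: T[27][8]=26·4144457803247115877036800+13746468217967926978680000=121502371102392939781636800  T[27][9]=26·1001369304512841374110000+4144457803247115877036800=30180059720580991603896800  T[27][10]=26·196928100451110820242880+1001369304512841374110000=6121499916241722700424880
row 28: T[28][9]=27·30180059720580991603896800+121502371102392939781636800=936363983558079713086850400  T[28][10]=27·6121499916241722700424880+30180059720580991603896800=195460557459107504515368560
Read c(28,9) = 936363983558079713086850400, c(28,10) = 195460557459107504515368560.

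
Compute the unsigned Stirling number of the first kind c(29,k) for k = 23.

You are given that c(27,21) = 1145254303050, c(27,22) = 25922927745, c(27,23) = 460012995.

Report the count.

@28  (28,22):25922927745·27+1145254303050→1845173352165, (28,23):460012995·27+25922927745→38343278610
@29  (29,23):38343278610·28+1845173352165→2918785153245
Read c(29,23) = 2918785153245.

2918785153245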